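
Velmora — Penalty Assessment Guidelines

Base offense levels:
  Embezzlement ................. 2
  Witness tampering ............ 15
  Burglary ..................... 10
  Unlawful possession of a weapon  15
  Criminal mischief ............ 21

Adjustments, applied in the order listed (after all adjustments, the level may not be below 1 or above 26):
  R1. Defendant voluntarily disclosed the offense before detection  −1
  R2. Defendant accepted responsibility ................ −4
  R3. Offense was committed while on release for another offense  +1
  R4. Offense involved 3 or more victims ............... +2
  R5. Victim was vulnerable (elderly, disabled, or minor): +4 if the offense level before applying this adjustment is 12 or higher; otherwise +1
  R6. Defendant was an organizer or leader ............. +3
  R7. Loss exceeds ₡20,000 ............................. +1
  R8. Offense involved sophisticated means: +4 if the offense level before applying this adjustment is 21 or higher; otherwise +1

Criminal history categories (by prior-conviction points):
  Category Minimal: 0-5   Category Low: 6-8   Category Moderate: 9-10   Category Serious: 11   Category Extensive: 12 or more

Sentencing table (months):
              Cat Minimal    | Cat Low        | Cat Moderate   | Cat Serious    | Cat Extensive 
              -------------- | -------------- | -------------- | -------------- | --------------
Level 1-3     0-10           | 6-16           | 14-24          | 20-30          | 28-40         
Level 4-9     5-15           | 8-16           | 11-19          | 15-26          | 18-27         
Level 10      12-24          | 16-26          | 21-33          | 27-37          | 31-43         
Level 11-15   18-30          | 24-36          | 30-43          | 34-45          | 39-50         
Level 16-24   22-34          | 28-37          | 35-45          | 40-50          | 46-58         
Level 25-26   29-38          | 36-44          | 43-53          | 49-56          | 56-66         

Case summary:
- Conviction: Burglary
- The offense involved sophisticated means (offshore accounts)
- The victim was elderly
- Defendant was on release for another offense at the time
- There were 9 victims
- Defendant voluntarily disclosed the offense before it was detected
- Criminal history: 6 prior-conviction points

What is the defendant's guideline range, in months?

28-37 months

Base offense level for burglary: 10.
R1 applies: 10 − 1 = 9.
R3 applies: 9 + 1 = 10.
R4 applies: 10 + 2 = 12.
R5 applies (level before this adjustment is 12 ≥ 12, so +4): 12 + 4 = 16.
R6 does not apply.
R7 does not apply.
R8 applies (level before this adjustment is 16 < 21, so +1): 16 + 1 = 17.
Final offense level: 17.
Criminal history: 6 prior points → Category Low (6-8).
Level 17 falls in the 16-24 band.
Grid: Level 16-24 × Category Low = 28-37 months.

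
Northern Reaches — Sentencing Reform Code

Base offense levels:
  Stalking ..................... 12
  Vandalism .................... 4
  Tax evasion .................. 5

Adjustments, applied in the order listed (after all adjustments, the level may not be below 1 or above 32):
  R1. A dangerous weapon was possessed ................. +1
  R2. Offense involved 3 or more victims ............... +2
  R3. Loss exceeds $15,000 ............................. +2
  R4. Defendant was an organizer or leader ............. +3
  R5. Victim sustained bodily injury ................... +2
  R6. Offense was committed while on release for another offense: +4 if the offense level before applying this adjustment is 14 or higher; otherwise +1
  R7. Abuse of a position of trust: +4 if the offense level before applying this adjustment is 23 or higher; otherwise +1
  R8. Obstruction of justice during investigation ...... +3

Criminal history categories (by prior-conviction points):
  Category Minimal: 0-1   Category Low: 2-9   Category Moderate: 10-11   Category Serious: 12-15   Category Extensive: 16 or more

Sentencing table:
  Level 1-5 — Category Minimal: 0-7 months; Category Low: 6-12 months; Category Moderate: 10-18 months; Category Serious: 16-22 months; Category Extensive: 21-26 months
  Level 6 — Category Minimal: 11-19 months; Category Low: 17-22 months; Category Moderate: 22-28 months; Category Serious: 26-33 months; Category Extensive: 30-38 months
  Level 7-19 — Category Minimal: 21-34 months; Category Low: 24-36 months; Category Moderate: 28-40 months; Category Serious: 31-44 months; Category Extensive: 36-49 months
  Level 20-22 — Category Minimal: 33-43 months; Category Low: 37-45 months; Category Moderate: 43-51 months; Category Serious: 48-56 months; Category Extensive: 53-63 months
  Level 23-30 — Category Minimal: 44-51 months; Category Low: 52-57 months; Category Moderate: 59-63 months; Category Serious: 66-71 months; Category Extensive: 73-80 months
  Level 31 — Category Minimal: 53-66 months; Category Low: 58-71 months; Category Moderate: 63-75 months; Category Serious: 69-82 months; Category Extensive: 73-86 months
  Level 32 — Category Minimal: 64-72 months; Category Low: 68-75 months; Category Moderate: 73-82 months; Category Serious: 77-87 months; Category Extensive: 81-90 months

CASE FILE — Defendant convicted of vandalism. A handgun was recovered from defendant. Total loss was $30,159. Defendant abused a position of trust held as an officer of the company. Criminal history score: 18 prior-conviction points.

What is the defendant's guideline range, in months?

36-49 months

Base offense level for vandalism: 4.
R1 applies: 4 + 1 = 5.
R2 does not apply.
R3 applies: 5 + 2 = 7.
R5 does not apply.
R6 does not apply.
R7 applies (level before this adjustment is 7 < 23, so +1): 7 + 1 = 8.
Final offense level: 8.
Criminal history: 18 prior points → Category Extensive (16+).
Level 8 falls in the 7-19 band.
Grid: Level 7-19 × Category Extensive = 36-49 months.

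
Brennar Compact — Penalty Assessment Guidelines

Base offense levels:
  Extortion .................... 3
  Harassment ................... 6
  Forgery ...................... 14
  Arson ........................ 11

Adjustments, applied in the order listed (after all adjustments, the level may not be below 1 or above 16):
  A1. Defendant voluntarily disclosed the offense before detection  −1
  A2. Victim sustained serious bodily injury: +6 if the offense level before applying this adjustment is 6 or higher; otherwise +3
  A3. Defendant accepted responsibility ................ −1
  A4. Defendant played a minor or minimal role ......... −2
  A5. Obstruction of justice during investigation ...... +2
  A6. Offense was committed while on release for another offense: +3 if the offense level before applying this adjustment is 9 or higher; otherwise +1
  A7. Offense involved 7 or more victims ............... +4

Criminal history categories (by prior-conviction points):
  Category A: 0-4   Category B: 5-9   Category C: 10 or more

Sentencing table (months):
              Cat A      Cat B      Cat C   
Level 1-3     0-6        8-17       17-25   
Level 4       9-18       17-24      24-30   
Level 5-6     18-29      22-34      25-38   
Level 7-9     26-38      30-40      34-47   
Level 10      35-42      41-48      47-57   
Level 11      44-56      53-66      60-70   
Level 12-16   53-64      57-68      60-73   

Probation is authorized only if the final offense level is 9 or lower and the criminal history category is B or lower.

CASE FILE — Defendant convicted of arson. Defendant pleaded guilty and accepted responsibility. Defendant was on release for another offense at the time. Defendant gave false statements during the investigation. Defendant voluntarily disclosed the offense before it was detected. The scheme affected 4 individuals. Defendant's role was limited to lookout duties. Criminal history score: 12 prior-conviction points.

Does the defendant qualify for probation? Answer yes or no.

Base offense level for arson: 11.
A1 applies: 11 − 1 = 10.
A3 applies: 10 − 1 = 9.
A4 applies: 9 − 2 = 7.
A5 applies: 7 + 2 = 9.
A6 applies (level before this adjustment is 9 ≥ 9, so +3): 9 + 3 = 12.
A7 does not apply.
Final offense level: 12.
Criminal history: 12 prior points → Category C (10+).
Level 12 falls in the 12-16 band.
Grid: Level 12-16 × Category C = 60-73 months.
Probation check: level 12 > 9 and category C > B → not eligible.

No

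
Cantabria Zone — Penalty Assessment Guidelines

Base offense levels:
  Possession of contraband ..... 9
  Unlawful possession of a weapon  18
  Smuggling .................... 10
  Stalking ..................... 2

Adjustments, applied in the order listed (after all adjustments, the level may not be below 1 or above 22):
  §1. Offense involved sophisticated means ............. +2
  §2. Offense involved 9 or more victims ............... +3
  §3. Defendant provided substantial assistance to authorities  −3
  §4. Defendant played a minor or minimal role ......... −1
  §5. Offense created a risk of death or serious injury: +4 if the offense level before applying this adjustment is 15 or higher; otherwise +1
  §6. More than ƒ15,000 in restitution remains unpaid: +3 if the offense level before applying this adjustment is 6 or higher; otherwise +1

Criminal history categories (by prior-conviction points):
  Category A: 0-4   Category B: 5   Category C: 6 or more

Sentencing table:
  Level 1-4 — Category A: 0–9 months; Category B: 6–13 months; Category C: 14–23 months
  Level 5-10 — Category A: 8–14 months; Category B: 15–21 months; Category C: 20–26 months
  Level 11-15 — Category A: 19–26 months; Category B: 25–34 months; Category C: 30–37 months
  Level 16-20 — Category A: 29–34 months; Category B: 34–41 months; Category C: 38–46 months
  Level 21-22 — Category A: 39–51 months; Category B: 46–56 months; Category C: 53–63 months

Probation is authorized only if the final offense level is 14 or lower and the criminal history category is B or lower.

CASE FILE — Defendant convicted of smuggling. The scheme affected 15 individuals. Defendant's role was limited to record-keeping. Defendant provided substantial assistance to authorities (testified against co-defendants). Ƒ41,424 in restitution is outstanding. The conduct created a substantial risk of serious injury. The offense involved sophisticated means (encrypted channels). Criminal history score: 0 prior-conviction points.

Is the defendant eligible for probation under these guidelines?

No

Base offense level for smuggling: 10.
§1 applies: 10 + 2 = 12.
§2 applies: 12 + 3 = 15.
§3 applies: 15 − 3 = 12.
§4 applies: 12 − 1 = 11.
§5 applies (level before this adjustment is 11 < 15, so +1): 11 + 1 = 12.
§6 applies (level before this adjustment is 12 ≥ 6, so +3): 12 + 3 = 15.
Final offense level: 15.
Criminal history: 0 prior points → Category A (0-4).
Level 15 falls in the 11-15 band.
Grid: Level 11-15 × Category A = 19-26 months.
Probation check: level 15 > 14 and category A ≤ B → not eligible.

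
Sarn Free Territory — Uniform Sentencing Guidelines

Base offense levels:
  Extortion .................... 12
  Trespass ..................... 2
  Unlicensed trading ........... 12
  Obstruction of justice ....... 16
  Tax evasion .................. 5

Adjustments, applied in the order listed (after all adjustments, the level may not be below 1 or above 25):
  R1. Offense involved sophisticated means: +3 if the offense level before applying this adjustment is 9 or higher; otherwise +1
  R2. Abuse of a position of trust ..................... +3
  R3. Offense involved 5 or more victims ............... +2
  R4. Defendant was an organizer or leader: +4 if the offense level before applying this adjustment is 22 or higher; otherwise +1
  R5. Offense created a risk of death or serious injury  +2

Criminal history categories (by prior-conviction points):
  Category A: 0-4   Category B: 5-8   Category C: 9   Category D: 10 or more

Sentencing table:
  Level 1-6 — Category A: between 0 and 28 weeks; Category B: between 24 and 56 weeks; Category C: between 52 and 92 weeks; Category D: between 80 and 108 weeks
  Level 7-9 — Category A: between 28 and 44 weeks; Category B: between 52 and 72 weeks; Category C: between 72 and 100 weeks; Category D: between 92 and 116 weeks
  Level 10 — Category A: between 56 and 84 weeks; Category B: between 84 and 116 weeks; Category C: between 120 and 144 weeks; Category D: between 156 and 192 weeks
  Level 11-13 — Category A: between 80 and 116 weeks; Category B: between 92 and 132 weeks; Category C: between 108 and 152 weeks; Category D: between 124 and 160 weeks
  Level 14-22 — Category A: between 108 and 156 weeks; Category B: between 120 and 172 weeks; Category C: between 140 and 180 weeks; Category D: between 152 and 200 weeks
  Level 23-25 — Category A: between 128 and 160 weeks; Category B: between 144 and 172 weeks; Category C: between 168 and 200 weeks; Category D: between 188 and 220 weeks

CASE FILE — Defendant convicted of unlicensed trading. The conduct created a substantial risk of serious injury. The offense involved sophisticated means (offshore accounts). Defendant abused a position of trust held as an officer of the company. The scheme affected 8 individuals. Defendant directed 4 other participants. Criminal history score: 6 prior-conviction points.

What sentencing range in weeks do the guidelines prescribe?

Base offense level for unlicensed trading: 12.
R1 applies (level before this adjustment is 12 ≥ 9, so +3): 12 + 3 = 15.
R2 applies: 15 + 3 = 18.
R3 applies: 18 + 2 = 20.
R4 applies (level before this adjustment is 20 < 22, so +1): 20 + 1 = 21.
R5 applies: 21 + 2 = 23.
Final offense level: 23.
Criminal history: 6 prior points → Category B (5-8).
Level 23 falls in the 23-25 band.
Grid: Level 23-25 × Category B = 144-172 weeks.

144-172 weeks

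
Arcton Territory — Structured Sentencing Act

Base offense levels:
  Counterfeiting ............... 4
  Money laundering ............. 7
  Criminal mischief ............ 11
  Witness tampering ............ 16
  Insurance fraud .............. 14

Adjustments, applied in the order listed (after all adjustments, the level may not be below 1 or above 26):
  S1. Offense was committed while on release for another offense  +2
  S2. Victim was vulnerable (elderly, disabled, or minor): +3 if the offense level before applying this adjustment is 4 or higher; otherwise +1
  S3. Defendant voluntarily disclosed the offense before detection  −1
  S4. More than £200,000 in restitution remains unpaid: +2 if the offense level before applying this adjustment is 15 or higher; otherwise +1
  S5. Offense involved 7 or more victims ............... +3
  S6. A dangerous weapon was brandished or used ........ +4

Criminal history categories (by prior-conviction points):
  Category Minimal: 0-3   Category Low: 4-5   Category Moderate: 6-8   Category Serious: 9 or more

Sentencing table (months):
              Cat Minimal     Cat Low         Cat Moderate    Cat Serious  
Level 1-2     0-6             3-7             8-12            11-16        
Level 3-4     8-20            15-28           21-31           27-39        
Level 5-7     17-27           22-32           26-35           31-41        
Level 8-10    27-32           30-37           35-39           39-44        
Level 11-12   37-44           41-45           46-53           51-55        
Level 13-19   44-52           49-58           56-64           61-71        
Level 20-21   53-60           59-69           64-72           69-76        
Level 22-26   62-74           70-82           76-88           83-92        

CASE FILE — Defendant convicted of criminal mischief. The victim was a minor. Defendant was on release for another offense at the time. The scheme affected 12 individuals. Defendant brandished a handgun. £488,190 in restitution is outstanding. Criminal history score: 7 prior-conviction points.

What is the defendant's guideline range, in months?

76-88 months

Base offense level for criminal mischief: 11.
S1 applies: 11 + 2 = 13.
S2 applies (level before this adjustment is 13 ≥ 4, so +3): 13 + 3 = 16.
S3 does not apply.
S4 applies (level before this adjustment is 16 ≥ 15, so +2): 16 + 2 = 18.
S5 applies: 18 + 3 = 21.
S6 applies: 21 + 4 = 25.
Final offense level: 25.
Criminal history: 7 prior points → Category Moderate (6-8).
Level 25 falls in the 22-26 band.
Grid: Level 22-26 × Category Moderate = 76-88 months.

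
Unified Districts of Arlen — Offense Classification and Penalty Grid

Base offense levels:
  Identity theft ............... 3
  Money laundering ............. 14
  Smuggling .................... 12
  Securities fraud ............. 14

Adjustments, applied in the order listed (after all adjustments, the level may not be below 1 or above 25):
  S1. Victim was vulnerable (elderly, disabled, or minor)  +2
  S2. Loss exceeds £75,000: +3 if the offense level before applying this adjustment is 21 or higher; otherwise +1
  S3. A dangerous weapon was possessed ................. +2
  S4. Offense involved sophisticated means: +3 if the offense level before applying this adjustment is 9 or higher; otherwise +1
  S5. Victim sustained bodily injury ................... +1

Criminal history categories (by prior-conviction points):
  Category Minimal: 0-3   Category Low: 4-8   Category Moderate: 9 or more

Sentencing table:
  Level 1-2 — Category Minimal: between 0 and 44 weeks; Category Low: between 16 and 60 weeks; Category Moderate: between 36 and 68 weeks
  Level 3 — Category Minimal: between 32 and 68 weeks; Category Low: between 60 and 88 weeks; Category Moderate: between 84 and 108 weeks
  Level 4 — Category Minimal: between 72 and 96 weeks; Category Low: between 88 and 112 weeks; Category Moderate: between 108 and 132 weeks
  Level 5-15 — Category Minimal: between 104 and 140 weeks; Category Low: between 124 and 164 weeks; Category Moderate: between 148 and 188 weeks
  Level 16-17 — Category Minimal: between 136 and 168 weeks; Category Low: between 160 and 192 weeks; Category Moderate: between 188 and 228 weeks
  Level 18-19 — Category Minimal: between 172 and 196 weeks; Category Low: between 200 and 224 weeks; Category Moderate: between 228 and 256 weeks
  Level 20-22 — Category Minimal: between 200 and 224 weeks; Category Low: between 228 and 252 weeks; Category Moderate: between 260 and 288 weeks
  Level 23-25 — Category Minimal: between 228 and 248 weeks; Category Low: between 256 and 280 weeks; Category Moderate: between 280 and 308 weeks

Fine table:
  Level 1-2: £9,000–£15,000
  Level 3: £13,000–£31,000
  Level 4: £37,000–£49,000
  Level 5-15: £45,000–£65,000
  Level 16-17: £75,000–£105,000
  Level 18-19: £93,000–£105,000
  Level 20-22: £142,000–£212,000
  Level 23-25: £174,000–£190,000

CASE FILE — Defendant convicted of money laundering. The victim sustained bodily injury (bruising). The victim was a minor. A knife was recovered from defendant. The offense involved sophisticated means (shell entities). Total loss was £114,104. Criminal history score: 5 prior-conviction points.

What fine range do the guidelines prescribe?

Base offense level for money laundering: 14.
S1 applies: 14 + 2 = 16.
S2 applies (level before this adjustment is 16 < 21, so +1): 16 + 1 = 17.
S3 applies: 17 + 2 = 19.
S4 applies (level before this adjustment is 19 ≥ 9, so +3): 19 + 3 = 22.
S5 applies: 22 + 1 = 23.
Final offense level: 23.
Level 23 falls in the 23-25 band.
Fine table: Level 23-25 → £174,000–£190,000.

£174,000–£190,000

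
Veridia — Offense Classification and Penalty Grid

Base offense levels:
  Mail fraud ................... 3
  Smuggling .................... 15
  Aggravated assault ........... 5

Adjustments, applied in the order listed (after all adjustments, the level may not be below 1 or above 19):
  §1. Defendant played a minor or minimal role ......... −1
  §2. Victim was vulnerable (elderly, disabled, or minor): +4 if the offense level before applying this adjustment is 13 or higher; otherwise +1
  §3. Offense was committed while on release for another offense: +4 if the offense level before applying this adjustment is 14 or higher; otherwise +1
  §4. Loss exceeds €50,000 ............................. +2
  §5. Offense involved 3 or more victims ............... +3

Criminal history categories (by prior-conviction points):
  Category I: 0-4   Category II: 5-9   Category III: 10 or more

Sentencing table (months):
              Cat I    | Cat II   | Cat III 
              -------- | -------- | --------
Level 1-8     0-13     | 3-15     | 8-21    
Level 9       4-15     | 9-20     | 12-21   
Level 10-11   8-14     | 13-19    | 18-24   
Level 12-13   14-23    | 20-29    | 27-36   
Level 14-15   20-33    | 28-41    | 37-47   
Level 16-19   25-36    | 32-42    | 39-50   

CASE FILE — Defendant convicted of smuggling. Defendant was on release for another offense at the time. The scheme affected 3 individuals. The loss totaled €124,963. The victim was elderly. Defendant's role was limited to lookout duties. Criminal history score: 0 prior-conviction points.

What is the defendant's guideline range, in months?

25-36 months

Base offense level for smuggling: 15.
§1 applies: 15 − 1 = 14.
§2 applies (level before this adjustment is 14 ≥ 13, so +4): 14 + 4 = 18.
§3 applies (level before this adjustment is 18 ≥ 14, so +4): 18 + 4 = 22.
§4 applies: 22 + 2 = 24.
§5 applies: 24 + 3 = 27.
Level 27 exceeds the maximum of 19; capped at 19.
Final offense level: 19.
Criminal history: 0 prior points → Category I (0-4).
Level 19 falls in the 16-19 band.
Grid: Level 16-19 × Category I = 25-36 months.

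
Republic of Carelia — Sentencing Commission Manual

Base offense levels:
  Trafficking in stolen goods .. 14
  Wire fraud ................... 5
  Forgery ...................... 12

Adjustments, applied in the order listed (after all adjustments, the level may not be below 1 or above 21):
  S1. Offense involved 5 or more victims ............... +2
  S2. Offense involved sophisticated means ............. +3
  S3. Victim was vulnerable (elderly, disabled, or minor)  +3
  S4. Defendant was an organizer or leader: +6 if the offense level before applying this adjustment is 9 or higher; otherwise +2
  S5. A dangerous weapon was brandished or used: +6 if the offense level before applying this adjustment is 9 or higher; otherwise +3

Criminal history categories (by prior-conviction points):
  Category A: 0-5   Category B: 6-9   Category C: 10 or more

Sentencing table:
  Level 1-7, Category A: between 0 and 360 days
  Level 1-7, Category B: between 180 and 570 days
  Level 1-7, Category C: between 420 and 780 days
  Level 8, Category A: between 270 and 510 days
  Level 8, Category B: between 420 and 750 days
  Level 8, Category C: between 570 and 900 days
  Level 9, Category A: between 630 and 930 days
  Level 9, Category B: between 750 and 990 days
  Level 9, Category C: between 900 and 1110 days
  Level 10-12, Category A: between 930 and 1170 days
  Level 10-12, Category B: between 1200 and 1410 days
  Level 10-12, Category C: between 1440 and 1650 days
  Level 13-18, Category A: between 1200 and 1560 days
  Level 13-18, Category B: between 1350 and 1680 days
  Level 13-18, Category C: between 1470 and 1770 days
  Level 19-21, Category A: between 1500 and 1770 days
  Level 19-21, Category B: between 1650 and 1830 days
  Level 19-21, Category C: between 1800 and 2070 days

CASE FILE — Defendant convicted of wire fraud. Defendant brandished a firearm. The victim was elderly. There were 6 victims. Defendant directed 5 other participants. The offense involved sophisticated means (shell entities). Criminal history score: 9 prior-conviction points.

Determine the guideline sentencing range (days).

1650-1830 days

Base offense level for wire fraud: 5.
S1 applies: 5 + 2 = 7.
S2 applies: 7 + 3 = 10.
S3 applies: 10 + 3 = 13.
S4 applies (level before this adjustment is 13 ≥ 9, so +6): 13 + 6 = 19.
S5 applies (level before this adjustment is 19 ≥ 9, so +6): 19 + 6 = 25.
Level 25 exceeds the maximum of 21; capped at 21.
Final offense level: 21.
Criminal history: 9 prior points → Category B (6-9).
Level 21 falls in the 19-21 band.
Grid: Level 19-21 × Category B = 1650-1830 days.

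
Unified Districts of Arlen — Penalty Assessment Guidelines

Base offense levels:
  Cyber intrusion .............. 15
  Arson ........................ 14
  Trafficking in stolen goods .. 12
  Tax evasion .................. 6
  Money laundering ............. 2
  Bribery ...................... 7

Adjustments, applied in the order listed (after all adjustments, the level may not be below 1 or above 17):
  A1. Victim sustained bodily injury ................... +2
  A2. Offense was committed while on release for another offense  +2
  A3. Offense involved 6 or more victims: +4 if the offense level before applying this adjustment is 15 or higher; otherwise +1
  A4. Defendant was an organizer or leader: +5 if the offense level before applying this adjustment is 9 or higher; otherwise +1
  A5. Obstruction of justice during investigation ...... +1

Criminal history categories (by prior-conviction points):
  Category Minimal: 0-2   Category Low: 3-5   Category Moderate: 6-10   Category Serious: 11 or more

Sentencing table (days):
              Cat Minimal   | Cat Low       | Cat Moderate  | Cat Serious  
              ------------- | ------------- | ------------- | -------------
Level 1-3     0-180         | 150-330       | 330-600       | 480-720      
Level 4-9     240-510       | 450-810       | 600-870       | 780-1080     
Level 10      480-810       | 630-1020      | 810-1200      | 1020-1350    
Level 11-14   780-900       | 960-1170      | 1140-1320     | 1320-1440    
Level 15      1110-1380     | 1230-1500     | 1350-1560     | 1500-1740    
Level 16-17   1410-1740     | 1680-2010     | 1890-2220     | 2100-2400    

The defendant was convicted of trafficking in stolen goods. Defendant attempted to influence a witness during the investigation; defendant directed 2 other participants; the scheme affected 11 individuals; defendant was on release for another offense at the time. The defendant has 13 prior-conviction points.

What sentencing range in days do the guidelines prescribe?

2100-2400 days

Base offense level for trafficking in stolen goods: 12.
A2 applies: 12 + 2 = 14.
A3 applies (level before this adjustment is 14 < 15, so +1): 14 + 1 = 15.
A4 applies (level before this adjustment is 15 ≥ 9, so +5): 15 + 5 = 20.
A5 applies: 20 + 1 = 21.
Level 21 exceeds the maximum of 17; capped at 17.
Final offense level: 17.
Criminal history: 13 prior points → Category Serious (11+).
Level 17 falls in the 16-17 band.
Grid: Level 16-17 × Category Serious = 2100-2400 days.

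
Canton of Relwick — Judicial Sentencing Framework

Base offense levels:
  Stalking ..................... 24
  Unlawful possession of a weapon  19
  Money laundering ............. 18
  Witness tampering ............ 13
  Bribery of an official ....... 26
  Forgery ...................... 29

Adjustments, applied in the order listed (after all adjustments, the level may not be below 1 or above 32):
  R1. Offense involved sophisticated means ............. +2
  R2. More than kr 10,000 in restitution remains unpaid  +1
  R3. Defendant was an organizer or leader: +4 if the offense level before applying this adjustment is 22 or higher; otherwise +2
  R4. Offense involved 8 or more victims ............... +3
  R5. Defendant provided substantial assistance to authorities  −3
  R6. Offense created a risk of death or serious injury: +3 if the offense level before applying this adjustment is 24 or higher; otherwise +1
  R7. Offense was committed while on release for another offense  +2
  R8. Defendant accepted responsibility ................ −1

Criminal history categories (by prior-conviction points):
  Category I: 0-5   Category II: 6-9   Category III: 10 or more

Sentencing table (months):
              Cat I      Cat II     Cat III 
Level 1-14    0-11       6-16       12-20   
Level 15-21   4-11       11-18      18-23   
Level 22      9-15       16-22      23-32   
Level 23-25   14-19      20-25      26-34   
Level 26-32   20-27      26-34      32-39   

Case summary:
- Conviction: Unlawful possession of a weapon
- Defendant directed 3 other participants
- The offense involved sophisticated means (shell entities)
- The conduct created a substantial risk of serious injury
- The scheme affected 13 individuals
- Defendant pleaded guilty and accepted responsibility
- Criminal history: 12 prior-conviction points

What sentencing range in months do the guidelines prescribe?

32-39 months

Base offense level for unlawful possession of a weapon: 19.
R1 applies: 19 + 2 = 21.
R3 applies (level before this adjustment is 21 < 22, so +2): 21 + 2 = 23.
R4 applies: 23 + 3 = 26.
R5 does not apply.
R6 applies (level before this adjustment is 26 ≥ 24, so +3): 26 + 3 = 29.
R7 does not apply.
R8 applies: 29 − 1 = 28.
Final offense level: 28.
Criminal history: 12 prior points → Category III (10+).
Level 28 falls in the 26-32 band.
Grid: Level 26-32 × Category III = 32-39 months.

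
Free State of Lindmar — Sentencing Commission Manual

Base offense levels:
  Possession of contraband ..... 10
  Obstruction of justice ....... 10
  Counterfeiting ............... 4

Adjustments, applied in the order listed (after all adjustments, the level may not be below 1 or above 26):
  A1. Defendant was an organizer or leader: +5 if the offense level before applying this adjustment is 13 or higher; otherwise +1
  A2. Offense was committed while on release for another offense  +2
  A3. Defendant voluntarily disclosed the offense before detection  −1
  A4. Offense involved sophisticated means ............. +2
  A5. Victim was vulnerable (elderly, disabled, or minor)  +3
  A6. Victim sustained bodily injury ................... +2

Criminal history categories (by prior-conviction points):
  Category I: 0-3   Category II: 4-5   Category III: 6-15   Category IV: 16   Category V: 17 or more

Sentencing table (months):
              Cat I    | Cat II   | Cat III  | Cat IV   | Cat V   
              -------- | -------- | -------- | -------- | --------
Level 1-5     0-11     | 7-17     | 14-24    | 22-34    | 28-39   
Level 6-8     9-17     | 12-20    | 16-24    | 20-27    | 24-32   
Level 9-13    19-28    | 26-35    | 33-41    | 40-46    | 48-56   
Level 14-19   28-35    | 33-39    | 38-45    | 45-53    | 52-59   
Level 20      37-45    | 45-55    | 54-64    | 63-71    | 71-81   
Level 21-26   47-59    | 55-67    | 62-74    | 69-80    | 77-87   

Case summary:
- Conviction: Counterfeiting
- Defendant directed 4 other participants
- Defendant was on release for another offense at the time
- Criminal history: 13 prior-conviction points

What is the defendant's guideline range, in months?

16-24 months

Base offense level for counterfeiting: 4.
A1 applies (level before this adjustment is 4 < 13, so +1): 4 + 1 = 5.
A2 applies: 5 + 2 = 7.
A4 does not apply.
Final offense level: 7.
Criminal history: 13 prior points → Category III (6-15).
Level 7 falls in the 6-8 band.
Grid: Level 6-8 × Category III = 16-24 months.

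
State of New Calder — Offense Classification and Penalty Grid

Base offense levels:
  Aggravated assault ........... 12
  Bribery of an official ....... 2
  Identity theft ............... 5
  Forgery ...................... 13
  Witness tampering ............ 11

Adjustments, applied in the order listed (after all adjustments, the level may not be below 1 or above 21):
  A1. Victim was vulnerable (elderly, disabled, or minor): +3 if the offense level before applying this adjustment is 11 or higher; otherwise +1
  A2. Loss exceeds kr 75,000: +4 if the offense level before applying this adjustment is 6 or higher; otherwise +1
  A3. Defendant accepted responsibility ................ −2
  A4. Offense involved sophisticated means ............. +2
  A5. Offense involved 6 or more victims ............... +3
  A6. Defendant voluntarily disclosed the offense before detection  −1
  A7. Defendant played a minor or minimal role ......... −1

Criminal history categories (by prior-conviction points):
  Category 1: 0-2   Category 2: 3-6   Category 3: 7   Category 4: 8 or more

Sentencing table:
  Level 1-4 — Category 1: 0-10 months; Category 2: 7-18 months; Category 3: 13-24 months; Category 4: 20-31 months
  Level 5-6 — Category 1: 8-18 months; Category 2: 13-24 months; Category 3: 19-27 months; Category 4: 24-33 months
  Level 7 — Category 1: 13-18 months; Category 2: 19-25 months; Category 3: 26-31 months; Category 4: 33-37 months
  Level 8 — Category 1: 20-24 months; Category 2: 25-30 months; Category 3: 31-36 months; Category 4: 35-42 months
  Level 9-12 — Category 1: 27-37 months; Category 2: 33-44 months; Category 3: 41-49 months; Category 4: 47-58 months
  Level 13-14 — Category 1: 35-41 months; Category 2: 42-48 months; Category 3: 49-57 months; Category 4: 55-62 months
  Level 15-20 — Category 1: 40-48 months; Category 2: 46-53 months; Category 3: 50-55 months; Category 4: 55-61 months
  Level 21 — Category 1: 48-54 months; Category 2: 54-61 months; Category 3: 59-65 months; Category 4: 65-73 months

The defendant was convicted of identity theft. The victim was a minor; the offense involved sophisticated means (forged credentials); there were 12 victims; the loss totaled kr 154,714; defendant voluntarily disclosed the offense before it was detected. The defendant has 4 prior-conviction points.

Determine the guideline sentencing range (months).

Base offense level for identity theft: 5.
A1 applies (level before this adjustment is 5 < 11, so +1): 5 + 1 = 6.
A2 applies (level before this adjustment is 6 ≥ 6, so +4): 6 + 4 = 10.
A3 does not apply.
A4 applies: 10 + 2 = 12.
A5 applies: 12 + 3 = 15.
A6 applies: 15 − 1 = 14.
A7 does not apply.
Final offense level: 14.
Criminal history: 4 prior points → Category 2 (3-6).
Level 14 falls in the 13-14 band.
Grid: Level 13-14 × Category 2 = 42-48 months.

42-48 months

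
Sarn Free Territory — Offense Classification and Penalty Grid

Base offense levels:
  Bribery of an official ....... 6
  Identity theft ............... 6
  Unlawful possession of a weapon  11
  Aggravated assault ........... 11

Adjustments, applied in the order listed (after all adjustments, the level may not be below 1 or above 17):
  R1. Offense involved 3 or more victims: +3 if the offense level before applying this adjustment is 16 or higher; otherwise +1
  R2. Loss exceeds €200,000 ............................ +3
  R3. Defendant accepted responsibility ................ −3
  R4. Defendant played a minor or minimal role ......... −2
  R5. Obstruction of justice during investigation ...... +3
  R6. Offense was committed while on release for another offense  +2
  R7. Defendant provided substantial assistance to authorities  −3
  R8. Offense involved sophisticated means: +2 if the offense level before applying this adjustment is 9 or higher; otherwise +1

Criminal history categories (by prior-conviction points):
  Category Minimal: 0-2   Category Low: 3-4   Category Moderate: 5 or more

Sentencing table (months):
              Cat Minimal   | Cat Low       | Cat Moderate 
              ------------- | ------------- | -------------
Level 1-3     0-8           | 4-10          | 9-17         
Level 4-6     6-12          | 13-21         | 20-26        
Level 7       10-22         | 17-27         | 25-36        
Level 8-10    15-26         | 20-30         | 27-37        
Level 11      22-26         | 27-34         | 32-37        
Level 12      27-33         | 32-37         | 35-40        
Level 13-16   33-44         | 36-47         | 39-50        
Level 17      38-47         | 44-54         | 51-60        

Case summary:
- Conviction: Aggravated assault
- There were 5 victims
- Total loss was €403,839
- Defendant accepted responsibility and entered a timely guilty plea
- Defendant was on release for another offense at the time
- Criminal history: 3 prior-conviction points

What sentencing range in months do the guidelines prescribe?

36-47 months

Base offense level for aggravated assault: 11.
R1 applies (level before this adjustment is 11 < 16, so +1): 11 + 1 = 12.
R2 applies: 12 + 3 = 15.
R3 applies: 15 − 3 = 12.
R4 does not apply.
R6 applies: 12 + 2 = 14.
Final offense level: 14.
Criminal history: 3 prior points → Category Low (3-4).
Level 14 falls in the 13-16 band.
Grid: Level 13-16 × Category Low = 36-47 months.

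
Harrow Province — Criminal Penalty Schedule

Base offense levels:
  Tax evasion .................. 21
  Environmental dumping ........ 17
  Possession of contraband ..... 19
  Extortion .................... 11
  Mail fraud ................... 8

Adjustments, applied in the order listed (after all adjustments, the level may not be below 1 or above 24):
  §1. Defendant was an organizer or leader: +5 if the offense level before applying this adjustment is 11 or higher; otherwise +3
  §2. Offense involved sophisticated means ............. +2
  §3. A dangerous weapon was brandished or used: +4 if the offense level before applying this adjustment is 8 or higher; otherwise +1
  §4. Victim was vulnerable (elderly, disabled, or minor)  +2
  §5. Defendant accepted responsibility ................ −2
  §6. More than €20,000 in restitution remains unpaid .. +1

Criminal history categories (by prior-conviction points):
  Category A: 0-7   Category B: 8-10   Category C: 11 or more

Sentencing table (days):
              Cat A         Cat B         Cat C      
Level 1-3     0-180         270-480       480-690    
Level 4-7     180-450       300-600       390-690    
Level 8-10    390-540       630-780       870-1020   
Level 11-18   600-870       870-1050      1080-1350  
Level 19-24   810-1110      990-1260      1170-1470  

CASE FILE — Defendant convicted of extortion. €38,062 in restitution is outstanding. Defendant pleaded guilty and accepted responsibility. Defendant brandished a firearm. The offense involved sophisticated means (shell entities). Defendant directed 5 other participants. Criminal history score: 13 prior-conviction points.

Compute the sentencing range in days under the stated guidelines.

1170-1470 days

Base offense level for extortion: 11.
§1 applies (level before this adjustment is 11 ≥ 11, so +5): 11 + 5 = 16.
§2 applies: 16 + 2 = 18.
§3 applies (level before this adjustment is 18 ≥ 8, so +4): 18 + 4 = 22.
§4 does not apply.
§5 applies: 22 − 2 = 20.
§6 applies: 20 + 1 = 21.
Final offense level: 21.
Criminal history: 13 prior points → Category C (11+).
Level 21 falls in the 19-24 band.
Grid: Level 19-24 × Category C = 1170-1470 days.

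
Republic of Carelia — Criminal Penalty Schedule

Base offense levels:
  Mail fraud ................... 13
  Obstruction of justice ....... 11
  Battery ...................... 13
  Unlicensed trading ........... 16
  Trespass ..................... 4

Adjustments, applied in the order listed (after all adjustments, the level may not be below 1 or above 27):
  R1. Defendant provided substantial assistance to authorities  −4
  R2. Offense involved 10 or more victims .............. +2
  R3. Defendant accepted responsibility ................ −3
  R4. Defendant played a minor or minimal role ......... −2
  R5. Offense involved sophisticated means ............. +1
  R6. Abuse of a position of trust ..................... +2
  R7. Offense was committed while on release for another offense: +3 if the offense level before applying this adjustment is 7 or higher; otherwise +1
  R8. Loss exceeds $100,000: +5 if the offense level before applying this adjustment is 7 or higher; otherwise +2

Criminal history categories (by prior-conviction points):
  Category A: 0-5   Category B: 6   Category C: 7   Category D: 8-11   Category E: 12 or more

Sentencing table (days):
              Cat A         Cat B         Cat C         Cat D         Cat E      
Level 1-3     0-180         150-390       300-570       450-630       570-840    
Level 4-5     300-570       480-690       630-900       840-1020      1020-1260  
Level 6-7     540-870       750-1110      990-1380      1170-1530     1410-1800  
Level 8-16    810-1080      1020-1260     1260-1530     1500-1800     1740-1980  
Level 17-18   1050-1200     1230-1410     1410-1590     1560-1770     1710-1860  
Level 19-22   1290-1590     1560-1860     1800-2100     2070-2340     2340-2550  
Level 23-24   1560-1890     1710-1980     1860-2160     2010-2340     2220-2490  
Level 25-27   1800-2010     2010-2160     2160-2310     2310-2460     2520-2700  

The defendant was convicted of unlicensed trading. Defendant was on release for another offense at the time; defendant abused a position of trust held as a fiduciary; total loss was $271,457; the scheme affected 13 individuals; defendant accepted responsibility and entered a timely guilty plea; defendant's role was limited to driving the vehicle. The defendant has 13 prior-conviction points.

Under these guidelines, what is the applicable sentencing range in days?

Base offense level for unlicensed trading: 16.
R2 applies: 16 + 2 = 18.
R3 applies: 18 − 3 = 15.
R4 applies: 15 − 2 = 13.
R6 applies: 13 + 2 = 15.
R7 applies (level before this adjustment is 15 ≥ 7, so +3): 15 + 3 = 18.
R8 applies (level before this adjustment is 18 ≥ 7, so +5): 18 + 5 = 23.
Final offense level: 23.
Criminal history: 13 prior points → Category E (12+).
Level 23 falls in the 23-24 band.
Grid: Level 23-24 × Category E = 2220-2490 days.

2220-2490 days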